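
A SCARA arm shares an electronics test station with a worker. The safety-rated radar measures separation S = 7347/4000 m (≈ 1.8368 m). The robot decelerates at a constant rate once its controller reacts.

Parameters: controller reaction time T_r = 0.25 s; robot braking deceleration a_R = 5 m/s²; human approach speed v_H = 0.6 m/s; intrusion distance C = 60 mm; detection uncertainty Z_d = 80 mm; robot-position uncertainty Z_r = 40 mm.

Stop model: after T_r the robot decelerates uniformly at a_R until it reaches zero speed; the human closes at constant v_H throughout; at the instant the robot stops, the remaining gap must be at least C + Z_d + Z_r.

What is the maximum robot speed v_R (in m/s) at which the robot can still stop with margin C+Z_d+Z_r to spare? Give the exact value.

at the boundary: (1/10)·v² + (37/100)·v + (-6027/4000) = 0
  disc = (37/100)² − 4·(1/10)·(-6027/4000) = 1849/2500 ; √disc = 43/50
  v_R = (−(37/100) + 43/50) / (2·(1/10)) = 49/20 m/s
check:
braking lasts T_s = (49/20)/5 = 0.4900 s
robot covers v_R·T_r = 2.4500·0.2500 = 0.6125 m before braking
robot under decel: 2.4500²/(2·5.0000) = 0.6002 m
human over T_r+T_s: 0.6000·(0.2500+0.4900) = 0.4440 m
margins: 0.0600+0.0800+0.0400 = 0.1800 m
sum ≈ 0.6125+0.6002+0.4440+0.1800 ≈ 1.8368 m = S ✓

v_R_max = 49/20 m/s = 2.4500 m/s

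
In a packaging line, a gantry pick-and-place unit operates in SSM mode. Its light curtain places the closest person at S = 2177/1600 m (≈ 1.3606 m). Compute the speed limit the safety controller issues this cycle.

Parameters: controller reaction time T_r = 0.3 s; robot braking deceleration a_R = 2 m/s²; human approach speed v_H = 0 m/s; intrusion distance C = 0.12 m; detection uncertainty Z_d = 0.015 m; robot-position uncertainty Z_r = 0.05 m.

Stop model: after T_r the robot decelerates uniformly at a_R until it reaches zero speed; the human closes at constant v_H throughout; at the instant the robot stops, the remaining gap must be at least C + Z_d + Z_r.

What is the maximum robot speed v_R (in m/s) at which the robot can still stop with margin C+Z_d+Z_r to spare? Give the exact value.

v_R_max = 33/20 m/s = 1.6500 m/s

at the boundary: (1/4)·v² + (3/10)·v + (-1881/1600) = 0
  disc = (3/10)² − 4·(1/4)·(-1881/1600) = 81/64 ; √disc = 9/8
  v_R = (−(3/10) + 9/8) / (2·(1/4)) = 33/20 m/s
check:
braking lasts T_s = (33/20)/2 = 0.8250 s
robot in T_r: 1.6500·0.3000 = 0.4950 m
braking distance = 1.6500²/(2·2.0000) = 0.6806 m
person approaches 0.0000·(0.3000+0.8250) = 0.0000 m
C+Z_d+Z_r = 0.1200+0.0150+0.0500 = 0.1850 m
sum ≈ 0.4950+0.6806+0.0000+0.1850 ≈ 1.3606 m = S ✓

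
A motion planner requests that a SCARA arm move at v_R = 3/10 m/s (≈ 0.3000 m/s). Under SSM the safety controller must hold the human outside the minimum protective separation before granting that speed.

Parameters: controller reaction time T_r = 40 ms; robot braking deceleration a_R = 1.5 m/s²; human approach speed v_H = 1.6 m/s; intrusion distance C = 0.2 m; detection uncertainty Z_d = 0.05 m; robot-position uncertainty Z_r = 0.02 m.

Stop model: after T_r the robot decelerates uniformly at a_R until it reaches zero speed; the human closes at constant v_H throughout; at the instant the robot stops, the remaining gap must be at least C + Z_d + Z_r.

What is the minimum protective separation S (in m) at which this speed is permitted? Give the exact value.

braking lasts T_s = (3/10)/(3/2) = 0.2000 s
robot in T_r: 0.3000·0.0400 = 0.0120 m
robot under decel: 0.3000²/(2·1.5000) = 0.0300 m
human over T_r+T_s: 1.6000·(0.0400+0.2000) = 0.3840 m
C+Z_d+Z_r = 0.2000+0.0500+0.0200 = 0.2700 m
S_min ≈ 0.0120+0.0300+0.3840+0.2700  ⇒  S_min = 87/125 m

S_min = 87/125 m = 0.6960 m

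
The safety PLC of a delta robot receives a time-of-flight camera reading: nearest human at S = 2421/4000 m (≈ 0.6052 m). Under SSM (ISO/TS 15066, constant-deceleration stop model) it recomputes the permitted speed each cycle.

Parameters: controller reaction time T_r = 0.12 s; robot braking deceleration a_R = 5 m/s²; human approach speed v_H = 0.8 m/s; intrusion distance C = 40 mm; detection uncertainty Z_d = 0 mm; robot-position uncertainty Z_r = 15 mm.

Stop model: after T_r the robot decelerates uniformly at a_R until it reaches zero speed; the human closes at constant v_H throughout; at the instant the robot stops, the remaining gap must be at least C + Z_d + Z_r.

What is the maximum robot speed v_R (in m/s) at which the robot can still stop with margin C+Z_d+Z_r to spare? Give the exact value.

v_R_max = 23/20 m/s = 1.1500 m/s

at the boundary: (1/10)·v² + (7/25)·v + (-1817/4000) = 0
  disc = (7/25)² − 4·(1/10)·(-1817/4000) = 2601/10000 ; √disc = 51/100
  v_R = (−(7/25) + 51/100) / (2·(1/10)) = 23/20 m/s
check:
braking lasts T_s = (23/20)/5 = 0.2300 s
robot in T_r: 1.1500·0.1200 = 0.1380 m
robot under decel: 1.1500²/(2·5.0000) = 0.1323 m
person approaches 0.8000·(0.1200+0.2300) = 0.2800 m
C+Z_d+Z_r = 0.0400+0.0000+0.0150 = 0.0550 m
sum ≈ 0.1380+0.1323+0.2800+0.0550 ≈ 0.6052 m = S ✓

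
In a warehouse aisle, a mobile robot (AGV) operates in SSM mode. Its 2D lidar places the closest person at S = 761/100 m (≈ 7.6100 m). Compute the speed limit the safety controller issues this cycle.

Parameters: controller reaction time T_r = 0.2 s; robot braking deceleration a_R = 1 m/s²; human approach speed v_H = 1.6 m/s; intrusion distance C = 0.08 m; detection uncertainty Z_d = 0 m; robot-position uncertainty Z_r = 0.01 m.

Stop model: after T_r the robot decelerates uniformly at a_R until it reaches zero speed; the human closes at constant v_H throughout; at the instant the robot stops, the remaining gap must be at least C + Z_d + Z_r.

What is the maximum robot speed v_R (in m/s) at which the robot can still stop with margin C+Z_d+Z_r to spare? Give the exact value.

quadratic (1/2)·v² + (9/5)·v + (-36/5) = 0
  disc = (9/5)² − 4·(1/2)·(-36/5) = 441/25 ; √disc = 21/5
  v_R = (−(9/5) + 21/5) / (2·(1/2)) = 12/5 m/s
check:
stop time T_s = (12/5)/1 = 2.4000 s
reaction-phase robot travel = 2.4000·0.2000 = 0.4800 m
braking distance = 2.4000²/(2·1.0000) = 2.8800 m
human over T_r+T_s: 1.6000·(0.2000+2.4000) = 4.1600 m
residual clearance needed = 0.0800+0.0000+0.0100 = 0.0900 m
sum ≈ 0.4800+2.8800+4.1600+0.0900 ≈ 7.6100 m = S ✓

v_R_max = 12/5 m/s = 2.4000 m/s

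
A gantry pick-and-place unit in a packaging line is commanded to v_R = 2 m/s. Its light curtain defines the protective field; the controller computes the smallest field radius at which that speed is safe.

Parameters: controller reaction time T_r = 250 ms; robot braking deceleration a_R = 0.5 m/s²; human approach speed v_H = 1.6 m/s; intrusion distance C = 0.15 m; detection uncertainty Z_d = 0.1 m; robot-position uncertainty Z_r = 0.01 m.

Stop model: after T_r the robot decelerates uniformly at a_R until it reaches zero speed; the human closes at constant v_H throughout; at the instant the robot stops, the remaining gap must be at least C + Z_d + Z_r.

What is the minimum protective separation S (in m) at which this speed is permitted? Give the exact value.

S_min = 289/25 m = 11.5600 m

braking lasts T_s = 2/(1/2) = 4.0000 s
robot in T_r: 2.0000·0.2500 = 0.5000 m
robot covers 2.0000·4.0000 − ½·0.5000·4.0000² = 4.0000 m while stopping
human over T_r+T_s: 1.6000·(0.2500+4.0000) = 6.8000 m
residual clearance needed = 0.1500+0.1000+0.0100 = 0.2600 m
S_min ≈ 0.5000+4.0000+6.8000+0.2600  ⇒  S_min = 289/25 m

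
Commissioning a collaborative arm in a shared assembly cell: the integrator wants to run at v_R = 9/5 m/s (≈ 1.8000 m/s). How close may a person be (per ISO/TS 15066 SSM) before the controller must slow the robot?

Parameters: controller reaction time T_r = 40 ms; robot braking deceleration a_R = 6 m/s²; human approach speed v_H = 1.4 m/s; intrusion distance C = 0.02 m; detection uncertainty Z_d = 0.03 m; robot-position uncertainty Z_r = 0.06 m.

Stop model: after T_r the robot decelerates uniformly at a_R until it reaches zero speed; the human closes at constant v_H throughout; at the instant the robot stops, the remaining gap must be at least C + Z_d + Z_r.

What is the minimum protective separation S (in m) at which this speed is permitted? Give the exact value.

T_s = v_R/a_R = (9/5)/6 = 0.3000 s
reaction-phase robot travel = 1.8000·0.0400 = 0.0720 m
robot under decel: 1.8000²/(2·6.0000) = 0.2700 m
person approaches 1.4000·(0.0400+0.3000) = 0.4760 m
residual clearance needed = 0.0200+0.0300+0.0600 = 0.1100 m
S_min ≈ 0.0720+0.2700+0.4760+0.1100  ⇒  S_min = 116/125 m

S_min = 116/125 m = 0.9280 m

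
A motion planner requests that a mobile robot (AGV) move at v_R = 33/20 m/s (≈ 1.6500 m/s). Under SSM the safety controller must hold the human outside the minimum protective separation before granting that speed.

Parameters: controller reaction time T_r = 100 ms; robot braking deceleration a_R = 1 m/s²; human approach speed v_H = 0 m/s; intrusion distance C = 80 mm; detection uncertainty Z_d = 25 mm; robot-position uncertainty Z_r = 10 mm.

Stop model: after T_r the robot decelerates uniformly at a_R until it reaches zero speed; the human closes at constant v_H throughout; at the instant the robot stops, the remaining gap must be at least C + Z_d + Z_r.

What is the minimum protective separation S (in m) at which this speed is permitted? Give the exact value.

braking lasts T_s = (33/20)/1 = 1.6500 s
reaction-phase robot travel = 1.6500·0.1000 = 0.1650 m
robot covers 1.6500·1.6500 − ½·1.0000·1.6500² = 1.3613 m while stopping
human closes 0.0000·1.7500 = 0.0000 m
margins: 0.0800+0.0250+0.0100 = 0.1150 m
S_min ≈ 0.1650+1.3613+0.0000+0.1150  ⇒  S_min = 1313/800 m

S_min = 1313/800 m = 1.6413 m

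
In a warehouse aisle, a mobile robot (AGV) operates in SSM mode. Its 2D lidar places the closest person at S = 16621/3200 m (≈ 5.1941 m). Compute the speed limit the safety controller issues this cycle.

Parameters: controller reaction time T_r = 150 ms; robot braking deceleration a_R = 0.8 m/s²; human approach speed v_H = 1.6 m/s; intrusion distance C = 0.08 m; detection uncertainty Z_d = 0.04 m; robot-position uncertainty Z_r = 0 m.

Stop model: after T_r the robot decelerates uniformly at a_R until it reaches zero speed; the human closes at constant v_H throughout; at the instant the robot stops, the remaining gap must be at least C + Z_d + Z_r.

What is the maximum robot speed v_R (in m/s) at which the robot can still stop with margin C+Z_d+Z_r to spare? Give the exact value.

v_R_max = 31/20 m/s = 1.5500 m/s

collect terms ⇒ (5/8)·v_R² + (43/20)·v_R + (-15469/3200) = 0
  disc = (43/20)² − 4·(5/8)·(-15469/3200) = 106929/6400 ; √disc = 327/80
  v_R = (−(43/20) + 327/80) / (2·(5/8)) = 31/20 m/s
check:
T_s = v_R/a_R = (31/20)/(4/5) = 1.9375 s
robot covers v_R·T_r = 1.5500·0.1500 = 0.2325 m before braking
braking distance = 1.5500²/(2·0.8000) = 1.5016 m
human over T_r+T_s: 1.6000·(0.1500+1.9375) = 3.3400 m
residual clearance needed = 0.0800+0.0400+0.0000 = 0.1200 m
sum ≈ 0.2325+1.5016+3.3400+0.1200 ≈ 5.1941 m = S ✓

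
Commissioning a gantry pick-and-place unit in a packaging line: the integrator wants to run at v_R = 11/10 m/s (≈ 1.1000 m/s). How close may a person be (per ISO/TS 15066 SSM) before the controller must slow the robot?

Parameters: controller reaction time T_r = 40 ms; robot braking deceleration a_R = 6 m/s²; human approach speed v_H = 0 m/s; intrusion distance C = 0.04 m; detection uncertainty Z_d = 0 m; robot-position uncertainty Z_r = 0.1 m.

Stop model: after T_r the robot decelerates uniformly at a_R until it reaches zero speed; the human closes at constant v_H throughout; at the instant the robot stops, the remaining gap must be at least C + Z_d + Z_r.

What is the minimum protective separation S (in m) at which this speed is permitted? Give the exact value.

S_min = 1709/6000 m = 0.2848 m

T_s = v_R/a_R = (11/10)/6 = 0.1833 s
robot in T_r: 1.1000·0.0400 = 0.0440 m
robot under decel: 1.1000²/(2·6.0000) = 0.1008 m
person approaches 0.0000·(0.0400+0.1833) = 0.0000 m
residual clearance needed = 0.0400+0.0000+0.1000 = 0.1400 m
S_min ≈ 0.0440+0.1008+0.0000+0.1400  ⇒  S_min = 1709/6000 m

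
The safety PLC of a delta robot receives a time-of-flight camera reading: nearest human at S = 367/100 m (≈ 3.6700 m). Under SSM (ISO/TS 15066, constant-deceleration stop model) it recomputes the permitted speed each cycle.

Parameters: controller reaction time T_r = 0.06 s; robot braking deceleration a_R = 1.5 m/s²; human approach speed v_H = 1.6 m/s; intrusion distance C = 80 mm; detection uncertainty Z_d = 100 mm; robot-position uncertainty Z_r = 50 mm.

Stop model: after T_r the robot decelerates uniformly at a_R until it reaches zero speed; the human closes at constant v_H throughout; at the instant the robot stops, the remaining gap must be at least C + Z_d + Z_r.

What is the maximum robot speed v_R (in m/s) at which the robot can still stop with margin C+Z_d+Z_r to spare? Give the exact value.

quadratic (1/3)·v² + (169/150)·v + (-418/125) = 0
  disc = (169/150)² − 4·(1/3)·(-418/125) = 128881/22500 ; √disc = 359/150
  v_R = (−(169/150) + 359/150) / (2·(1/3)) = 19/10 m/s
check:
stop time T_s = (19/10)/(3/2) = 1.2667 s
robot in T_r: 1.9000·0.0600 = 0.1140 m
braking distance = 1.9000²/(2·1.5000) = 1.2033 m
person approaches 1.6000·(0.0600+1.2667) = 2.1227 m
residual clearance needed = 0.0800+0.1000+0.0500 = 0.2300 m
sum ≈ 0.1140+1.2033+2.1227+0.2300 ≈ 3.6700 m = S ✓

v_R_max = 19/10 m/s = 1.9000 m/s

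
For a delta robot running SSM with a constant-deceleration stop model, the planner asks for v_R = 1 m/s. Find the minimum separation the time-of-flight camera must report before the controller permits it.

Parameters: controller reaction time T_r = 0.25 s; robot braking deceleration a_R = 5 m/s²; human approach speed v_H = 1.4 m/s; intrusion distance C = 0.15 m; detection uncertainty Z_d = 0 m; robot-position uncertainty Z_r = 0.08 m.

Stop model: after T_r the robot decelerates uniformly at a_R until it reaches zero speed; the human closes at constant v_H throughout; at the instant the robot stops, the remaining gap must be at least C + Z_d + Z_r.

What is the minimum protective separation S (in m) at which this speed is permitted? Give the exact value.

S_min = 121/100 m = 1.2100 m

T_s = v_R/a_R = 1/5 = 0.2000 s
robot covers v_R·T_r = 1.0000·0.2500 = 0.2500 m before braking
robot under decel: 1.0000²/(2·5.0000) = 0.1000 m
human closes 1.4000·0.4500 = 0.6300 m
C+Z_d+Z_r = 0.1500+0.0000+0.0800 = 0.2300 m
S_min ≈ 0.2500+0.1000+0.6300+0.2300  ⇒  S_min = 121/100 m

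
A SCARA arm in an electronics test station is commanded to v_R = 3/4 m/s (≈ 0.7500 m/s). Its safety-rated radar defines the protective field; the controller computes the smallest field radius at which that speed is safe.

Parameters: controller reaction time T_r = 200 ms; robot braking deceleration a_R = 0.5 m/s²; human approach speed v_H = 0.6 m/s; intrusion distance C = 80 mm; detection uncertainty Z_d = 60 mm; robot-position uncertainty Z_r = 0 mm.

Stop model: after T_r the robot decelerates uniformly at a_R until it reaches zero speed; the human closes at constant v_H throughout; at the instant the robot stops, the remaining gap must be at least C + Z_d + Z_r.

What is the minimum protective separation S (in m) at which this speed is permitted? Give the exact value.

stop time T_s = (3/4)/(1/2) = 1.5000 s
reaction-phase robot travel = 0.7500·0.2000 = 0.1500 m
braking distance = 0.7500²/(2·0.5000) = 0.5625 m
person approaches 0.6000·(0.2000+1.5000) = 1.0200 m
margins: 0.0800+0.0600+0.0000 = 0.1400 m
S_min ≈ 0.1500+0.5625+1.0200+0.1400  ⇒  S_min = 749/400 m

S_min = 749/400 m = 1.8725 m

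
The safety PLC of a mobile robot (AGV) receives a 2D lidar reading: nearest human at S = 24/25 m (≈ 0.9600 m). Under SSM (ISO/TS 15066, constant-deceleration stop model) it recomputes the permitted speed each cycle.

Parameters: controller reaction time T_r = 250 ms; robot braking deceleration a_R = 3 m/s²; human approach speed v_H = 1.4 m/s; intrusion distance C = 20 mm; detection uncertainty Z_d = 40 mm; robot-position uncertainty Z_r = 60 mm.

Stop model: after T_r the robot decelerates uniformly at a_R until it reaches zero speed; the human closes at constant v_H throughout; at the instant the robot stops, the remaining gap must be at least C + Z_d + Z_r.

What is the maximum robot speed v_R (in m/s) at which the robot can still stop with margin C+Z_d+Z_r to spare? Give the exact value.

at the boundary: (1/6)·v² + (43/60)·v + (-49/100) = 0
  disc = (43/60)² − 4·(1/6)·(-49/100) = 121/144 ; √disc = 11/12
  v_R = (−(43/60) + 11/12) / (2·(1/6)) = 3/5 m/s
check:
braking lasts T_s = (3/5)/3 = 0.2000 s
robot covers v_R·T_r = 0.6000·0.2500 = 0.1500 m before braking
robot under decel: 0.6000²/(2·3.0000) = 0.0600 m
person approaches 1.4000·(0.2500+0.2000) = 0.6300 m
margins: 0.0200+0.0400+0.0600 = 0.1200 m
sum ≈ 0.1500+0.0600+0.6300+0.1200 ≈ 0.9600 m = S ✓

v_R_max = 3/5 m/s = 0.6000 m/s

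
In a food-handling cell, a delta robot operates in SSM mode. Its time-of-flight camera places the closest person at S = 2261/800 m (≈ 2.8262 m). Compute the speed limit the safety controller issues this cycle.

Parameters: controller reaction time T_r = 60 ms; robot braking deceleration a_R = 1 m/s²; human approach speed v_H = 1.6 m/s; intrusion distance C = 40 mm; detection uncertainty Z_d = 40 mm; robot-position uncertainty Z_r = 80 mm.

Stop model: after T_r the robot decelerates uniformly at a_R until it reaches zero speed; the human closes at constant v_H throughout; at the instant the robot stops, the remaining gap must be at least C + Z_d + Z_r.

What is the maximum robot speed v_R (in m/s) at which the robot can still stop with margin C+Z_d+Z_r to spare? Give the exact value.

v_R_max = 23/20 m/s = 1.1500 m/s

quadratic (1/2)·v² + (83/50)·v + (-10281/4000) = 0
  disc = (83/50)² − 4·(1/2)·(-10281/4000) = 78961/10000 ; √disc = 281/100
  v_R = (−(83/50) + 281/100) / (2·(1/2)) = 23/20 m/s
check:
braking lasts T_s = (23/20)/1 = 1.1500 s
reaction-phase robot travel = 1.1500·0.0600 = 0.0690 m
robot covers 1.1500·1.1500 − ½·1.0000·1.1500² = 0.6613 m while stopping
person approaches 1.6000·(0.0600+1.1500) = 1.9360 m
margins: 0.0400+0.0400+0.0800 = 0.1600 m
sum ≈ 0.0690+0.6613+1.9360+0.1600 ≈ 2.8262 m = S ✓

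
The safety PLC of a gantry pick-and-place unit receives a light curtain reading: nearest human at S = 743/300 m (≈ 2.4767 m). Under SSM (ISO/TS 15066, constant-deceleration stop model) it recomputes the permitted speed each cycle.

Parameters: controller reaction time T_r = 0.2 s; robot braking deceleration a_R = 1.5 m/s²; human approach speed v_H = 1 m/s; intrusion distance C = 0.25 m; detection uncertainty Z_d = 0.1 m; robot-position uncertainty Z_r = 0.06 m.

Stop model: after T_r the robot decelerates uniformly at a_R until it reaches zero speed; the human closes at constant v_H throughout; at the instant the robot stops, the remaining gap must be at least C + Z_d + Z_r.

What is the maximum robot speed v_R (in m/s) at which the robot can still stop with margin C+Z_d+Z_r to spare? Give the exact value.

collect terms ⇒ (1/3)·v_R² + (13/15)·v_R + (-28/15) = 0
  disc = (13/15)² − 4·(1/3)·(-28/15) = 81/25 ; √disc = 9/5
  v_R = (−(13/15) + 9/5) / (2·(1/3)) = 7/5 m/s
check:
stop time T_s = (7/5)/(3/2) = 0.9333 s
robot in T_r: 1.4000·0.2000 = 0.2800 m
braking distance = 1.4000²/(2·1.5000) = 0.6533 m
human over T_r+T_s: 1.0000·(0.2000+0.9333) = 1.1333 m
C+Z_d+Z_r = 0.2500+0.1000+0.0600 = 0.4100 m
sum ≈ 0.2800+0.6533+1.1333+0.4100 ≈ 2.4767 m = S ✓

v_R_max = 7/5 m/s = 1.4000 m/s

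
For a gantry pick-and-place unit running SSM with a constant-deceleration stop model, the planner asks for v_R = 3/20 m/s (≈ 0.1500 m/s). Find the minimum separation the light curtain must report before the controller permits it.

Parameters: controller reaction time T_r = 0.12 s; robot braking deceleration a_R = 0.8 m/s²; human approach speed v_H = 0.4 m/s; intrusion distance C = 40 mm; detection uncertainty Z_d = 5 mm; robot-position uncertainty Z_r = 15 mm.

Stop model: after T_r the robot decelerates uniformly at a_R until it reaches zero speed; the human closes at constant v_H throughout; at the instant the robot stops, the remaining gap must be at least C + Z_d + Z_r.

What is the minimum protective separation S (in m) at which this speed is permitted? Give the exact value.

S_min = 3441/16000 m = 0.2151 m

stop time T_s = (3/20)/(4/5) = 0.1875 s
robot in T_r: 0.1500·0.1200 = 0.0180 m
robot covers 0.1500·0.1875 − ½·0.8000·0.1875² = 0.0141 m while stopping
human closes 0.4000·0.3075 = 0.1230 m
margins: 0.0400+0.0050+0.0150 = 0.0600 m
S_min ≈ 0.0180+0.0141+0.1230+0.0600  ⇒  S_min = 3441/16000 m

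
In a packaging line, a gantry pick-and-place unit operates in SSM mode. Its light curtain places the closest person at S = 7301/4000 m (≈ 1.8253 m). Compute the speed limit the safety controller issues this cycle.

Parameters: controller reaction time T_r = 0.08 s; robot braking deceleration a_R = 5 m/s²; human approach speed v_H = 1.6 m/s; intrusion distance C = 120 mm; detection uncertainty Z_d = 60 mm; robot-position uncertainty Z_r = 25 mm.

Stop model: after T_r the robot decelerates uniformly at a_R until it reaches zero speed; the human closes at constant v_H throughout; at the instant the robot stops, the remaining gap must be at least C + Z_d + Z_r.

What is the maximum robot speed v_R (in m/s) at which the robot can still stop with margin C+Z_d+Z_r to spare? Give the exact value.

at the boundary: (1/10)·v² + (2/5)·v + (-5969/4000) = 0
  disc = (2/5)² − 4·(1/10)·(-5969/4000) = 7569/10000 ; √disc = 87/100
  v_R = (−(2/5) + 87/100) / (2·(1/10)) = 47/20 m/s
check:
braking lasts T_s = (47/20)/5 = 0.4700 s
robot in T_r: 2.3500·0.0800 = 0.1880 m
robot covers 2.3500·0.4700 − ½·5.0000·0.4700² = 0.5523 m while stopping
human closes 1.6000·0.5500 = 0.8800 m
residual clearance needed = 0.1200+0.0600+0.0250 = 0.2050 m
sum ≈ 0.1880+0.5523+0.8800+0.2050 ≈ 1.8253 m = S ✓

v_R_max = 47/20 m/s = 2.3500 m/s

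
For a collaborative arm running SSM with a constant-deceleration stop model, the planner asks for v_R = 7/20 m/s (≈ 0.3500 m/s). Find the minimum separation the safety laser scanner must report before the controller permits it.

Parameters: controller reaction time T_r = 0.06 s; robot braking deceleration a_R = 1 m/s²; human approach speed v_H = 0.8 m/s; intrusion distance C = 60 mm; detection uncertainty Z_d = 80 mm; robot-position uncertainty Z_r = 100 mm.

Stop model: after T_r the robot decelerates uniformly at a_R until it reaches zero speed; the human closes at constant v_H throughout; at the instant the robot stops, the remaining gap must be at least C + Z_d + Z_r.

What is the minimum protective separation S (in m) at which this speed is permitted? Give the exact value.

stop time T_s = (7/20)/1 = 0.3500 s
robot covers v_R·T_r = 0.3500·0.0600 = 0.0210 m before braking
braking distance = 0.3500²/(2·1.0000) = 0.0612 m
human over T_r+T_s: 0.8000·(0.0600+0.3500) = 0.3280 m
C+Z_d+Z_r = 0.0600+0.0800+0.1000 = 0.2400 m
S_min ≈ 0.0210+0.0612+0.3280+0.2400  ⇒  S_min = 2601/4000 m

S_min = 2601/4000 m = 0.6502 m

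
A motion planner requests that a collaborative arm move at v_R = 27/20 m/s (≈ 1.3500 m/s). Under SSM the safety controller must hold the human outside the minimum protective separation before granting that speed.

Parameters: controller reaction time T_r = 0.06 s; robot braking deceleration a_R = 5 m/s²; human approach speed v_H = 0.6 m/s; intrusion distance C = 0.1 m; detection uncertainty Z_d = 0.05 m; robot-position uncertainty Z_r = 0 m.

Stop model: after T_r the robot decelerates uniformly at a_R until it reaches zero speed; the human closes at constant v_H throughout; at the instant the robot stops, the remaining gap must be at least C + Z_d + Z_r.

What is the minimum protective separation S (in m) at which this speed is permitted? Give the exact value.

T_s = v_R/a_R = (27/20)/5 = 0.2700 s
robot in T_r: 1.3500·0.0600 = 0.0810 m
braking distance = 1.3500²/(2·5.0000) = 0.1822 m
human over T_r+T_s: 0.6000·(0.0600+0.2700) = 0.1980 m
margins: 0.1000+0.0500+0.0000 = 0.1500 m
S_min ≈ 0.0810+0.1822+0.1980+0.1500  ⇒  S_min = 489/800 m

S_min = 489/800 m = 0.6112 m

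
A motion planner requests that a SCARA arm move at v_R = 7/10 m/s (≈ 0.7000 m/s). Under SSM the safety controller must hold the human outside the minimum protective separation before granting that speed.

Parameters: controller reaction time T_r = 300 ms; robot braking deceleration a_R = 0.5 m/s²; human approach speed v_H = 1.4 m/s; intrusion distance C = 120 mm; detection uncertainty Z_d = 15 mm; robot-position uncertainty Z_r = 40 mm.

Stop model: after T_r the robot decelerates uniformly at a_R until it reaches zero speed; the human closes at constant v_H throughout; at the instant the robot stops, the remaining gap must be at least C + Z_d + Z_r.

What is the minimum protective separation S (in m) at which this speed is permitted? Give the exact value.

T_s = v_R/a_R = (7/10)/(1/2) = 1.4000 s
robot in T_r: 0.7000·0.3000 = 0.2100 m
robot under decel: 0.7000²/(2·0.5000) = 0.4900 m
human closes 1.4000·1.7000 = 2.3800 m
residual clearance needed = 0.1200+0.0150+0.0400 = 0.1750 m
S_min ≈ 0.2100+0.4900+2.3800+0.1750  ⇒  S_min = 651/200 m

S_min = 651/200 m = 3.2550 m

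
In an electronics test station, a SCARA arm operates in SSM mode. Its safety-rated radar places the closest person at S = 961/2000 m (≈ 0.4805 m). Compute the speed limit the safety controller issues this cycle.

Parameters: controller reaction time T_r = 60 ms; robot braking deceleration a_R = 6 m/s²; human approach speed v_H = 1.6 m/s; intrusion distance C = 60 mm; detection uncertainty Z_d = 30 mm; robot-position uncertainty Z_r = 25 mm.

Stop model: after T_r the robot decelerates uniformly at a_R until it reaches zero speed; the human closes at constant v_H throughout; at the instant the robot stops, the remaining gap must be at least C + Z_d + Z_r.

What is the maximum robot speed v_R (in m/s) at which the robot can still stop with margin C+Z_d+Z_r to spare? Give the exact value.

at the boundary: (1/12)·v² + (49/150)·v + (-539/2000) = 0
  disc = (49/150)² − 4·(1/12)·(-539/2000) = 17689/90000 ; √disc = 133/300
  v_R = (−(49/150) + 133/300) / (2·(1/12)) = 7/10 m/s
check:
stop time T_s = (7/10)/6 = 0.1167 s
robot covers v_R·T_r = 0.7000·0.0600 = 0.0420 m before braking
robot covers 0.7000·0.1167 − ½·6.0000·0.1167² = 0.0408 m while stopping
person approaches 1.6000·(0.0600+0.1167) = 0.2827 m
C+Z_d+Z_r = 0.0600+0.0300+0.0250 = 0.1150 m
sum ≈ 0.0420+0.0408+0.2827+0.1150 ≈ 0.4805 m = S ✓

v_R_max = 7/10 m/s = 0.7000 m/s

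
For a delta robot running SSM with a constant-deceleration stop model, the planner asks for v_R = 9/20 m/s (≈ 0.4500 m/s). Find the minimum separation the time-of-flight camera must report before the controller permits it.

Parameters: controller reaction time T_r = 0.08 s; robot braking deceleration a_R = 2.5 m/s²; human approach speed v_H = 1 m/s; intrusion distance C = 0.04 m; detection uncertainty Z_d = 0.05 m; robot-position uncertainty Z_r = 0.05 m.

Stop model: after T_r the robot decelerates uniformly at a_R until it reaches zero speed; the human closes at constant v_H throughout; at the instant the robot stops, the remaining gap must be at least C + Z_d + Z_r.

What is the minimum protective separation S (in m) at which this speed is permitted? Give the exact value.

T_s = v_R/a_R = (9/20)/(5/2) = 0.1800 s
robot covers v_R·T_r = 0.4500·0.0800 = 0.0360 m before braking
robot under decel: 0.4500²/(2·2.5000) = 0.0405 m
human over T_r+T_s: 1.0000·(0.0800+0.1800) = 0.2600 m
margins: 0.0400+0.0500+0.0500 = 0.1400 m
S_min ≈ 0.0360+0.0405+0.2600+0.1400  ⇒  S_min = 953/2000 m

S_min = 953/2000 m = 0.4765 m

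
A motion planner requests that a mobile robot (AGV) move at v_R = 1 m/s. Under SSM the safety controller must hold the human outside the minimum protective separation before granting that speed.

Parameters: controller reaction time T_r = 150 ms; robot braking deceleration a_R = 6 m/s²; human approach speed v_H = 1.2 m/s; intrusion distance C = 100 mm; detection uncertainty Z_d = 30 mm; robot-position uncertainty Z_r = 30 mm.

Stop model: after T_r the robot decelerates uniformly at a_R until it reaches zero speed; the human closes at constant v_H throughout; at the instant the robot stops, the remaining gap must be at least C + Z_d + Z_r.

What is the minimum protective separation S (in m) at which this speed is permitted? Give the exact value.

stop time T_s = 1/6 = 0.1667 s
robot covers v_R·T_r = 1.0000·0.1500 = 0.1500 m before braking
robot covers 1.0000·0.1667 − ½·6.0000·0.1667² = 0.0833 m while stopping
person approaches 1.2000·(0.1500+0.1667) = 0.3800 m
C+Z_d+Z_r = 0.1000+0.0300+0.0300 = 0.1600 m
S_min ≈ 0.1500+0.0833+0.3800+0.1600  ⇒  S_min = 58/75 m

S_min = 58/75 m = 0.7733 m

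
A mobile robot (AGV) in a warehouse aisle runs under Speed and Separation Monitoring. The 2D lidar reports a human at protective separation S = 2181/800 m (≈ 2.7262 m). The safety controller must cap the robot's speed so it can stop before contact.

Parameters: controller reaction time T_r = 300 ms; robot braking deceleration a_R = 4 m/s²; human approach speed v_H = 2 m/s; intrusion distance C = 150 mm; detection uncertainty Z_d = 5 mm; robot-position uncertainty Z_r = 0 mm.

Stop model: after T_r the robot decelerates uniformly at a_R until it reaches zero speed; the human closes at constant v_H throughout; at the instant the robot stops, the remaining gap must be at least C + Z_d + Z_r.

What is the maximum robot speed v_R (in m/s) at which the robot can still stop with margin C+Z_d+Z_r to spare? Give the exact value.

v_R_max = 19/10 m/s = 1.9000 m/s

quadratic (1/8)·v² + (4/5)·v + (-1577/800) = 0
  disc = (4/5)² − 4·(1/8)·(-1577/800) = 2601/1600 ; √disc = 51/40
  v_R = (−(4/5) + 51/40) / (2·(1/8)) = 19/10 m/s
check:
T_s = v_R/a_R = (19/10)/4 = 0.4750 s
robot in T_r: 1.9000·0.3000 = 0.5700 m
robot covers 1.9000·0.4750 − ½·4.0000·0.4750² = 0.4512 m while stopping
human closes 2.0000·0.7750 = 1.5500 m
residual clearance needed = 0.1500+0.0050+0.0000 = 0.1550 m
sum ≈ 0.5700+0.4512+1.5500+0.1550 ≈ 2.7262 m = S ✓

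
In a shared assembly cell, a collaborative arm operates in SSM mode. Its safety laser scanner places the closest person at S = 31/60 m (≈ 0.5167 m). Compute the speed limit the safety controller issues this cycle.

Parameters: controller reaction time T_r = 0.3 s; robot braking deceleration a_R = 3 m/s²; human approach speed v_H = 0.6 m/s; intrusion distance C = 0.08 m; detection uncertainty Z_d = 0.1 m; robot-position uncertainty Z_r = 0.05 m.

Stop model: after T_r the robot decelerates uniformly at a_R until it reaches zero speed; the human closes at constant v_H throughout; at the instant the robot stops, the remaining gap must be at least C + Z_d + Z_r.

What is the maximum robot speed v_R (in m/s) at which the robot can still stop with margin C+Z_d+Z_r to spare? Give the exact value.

at the boundary: (1/6)·v² + (1/2)·v + (-8/75) = 0
  disc = (1/2)² − 4·(1/6)·(-8/75) = 289/900 ; √disc = 17/30
  v_R = (−(1/2) + 17/30) / (2·(1/6)) = 1/5 m/s
check:
braking lasts T_s = (1/5)/3 = 0.0667 s
robot in T_r: 0.2000·0.3000 = 0.0600 m
braking distance = 0.2000²/(2·3.0000) = 0.0067 m
person approaches 0.6000·(0.3000+0.0667) = 0.2200 m
residual clearance needed = 0.0800+0.1000+0.0500 = 0.2300 m
sum ≈ 0.0600+0.0067+0.2200+0.2300 ≈ 0.5167 m = S ✓

v_R_max = 1/5 m/s = 0.2000 m/s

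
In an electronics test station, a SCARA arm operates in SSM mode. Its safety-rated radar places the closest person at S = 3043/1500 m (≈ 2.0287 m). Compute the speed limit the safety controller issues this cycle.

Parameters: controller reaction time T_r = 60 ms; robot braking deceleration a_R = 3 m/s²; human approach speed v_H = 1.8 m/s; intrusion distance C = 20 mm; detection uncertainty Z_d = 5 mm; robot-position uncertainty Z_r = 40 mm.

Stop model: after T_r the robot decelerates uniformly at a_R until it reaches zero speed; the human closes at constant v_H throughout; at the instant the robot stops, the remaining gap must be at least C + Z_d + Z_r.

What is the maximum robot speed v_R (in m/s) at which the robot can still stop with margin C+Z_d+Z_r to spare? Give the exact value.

quadratic (1/6)·v² + (33/50)·v + (-5567/3000) = 0
  disc = (33/50)² − 4·(1/6)·(-5567/3000) = 9409/5625 ; √disc = 97/75
  v_R = (−(33/50) + 97/75) / (2·(1/6)) = 19/10 m/s
check:
braking lasts T_s = (19/10)/3 = 0.6333 s
robot covers v_R·T_r = 1.9000·0.0600 = 0.1140 m before braking
robot under decel: 1.9000²/(2·3.0000) = 0.6017 m
person approaches 1.8000·(0.0600+0.6333) = 1.2480 m
residual clearance needed = 0.0200+0.0050+0.0400 = 0.0650 m
sum ≈ 0.1140+0.6017+1.2480+0.0650 ≈ 2.0287 m = S ✓

v_R_max = 19/10 m/s = 1.9000 m/s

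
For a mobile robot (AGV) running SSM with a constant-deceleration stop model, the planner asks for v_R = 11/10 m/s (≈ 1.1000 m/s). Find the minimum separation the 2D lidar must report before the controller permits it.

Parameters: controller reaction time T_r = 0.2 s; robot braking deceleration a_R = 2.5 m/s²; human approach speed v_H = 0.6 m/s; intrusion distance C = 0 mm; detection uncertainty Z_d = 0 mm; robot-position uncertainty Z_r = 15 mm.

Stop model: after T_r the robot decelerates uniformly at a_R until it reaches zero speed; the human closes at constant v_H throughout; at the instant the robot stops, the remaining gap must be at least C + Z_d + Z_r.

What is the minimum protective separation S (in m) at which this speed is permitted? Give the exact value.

stop time T_s = (11/10)/(5/2) = 0.4400 s
robot covers v_R·T_r = 1.1000·0.2000 = 0.2200 m before braking
braking distance = 1.1000²/(2·2.5000) = 0.2420 m
human over T_r+T_s: 0.6000·(0.2000+0.4400) = 0.3840 m
residual clearance needed = 0.0000+0.0000+0.0150 = 0.0150 m
S_min ≈ 0.2200+0.2420+0.3840+0.0150  ⇒  S_min = 861/1000 m

S_min = 861/1000 m = 0.8610 m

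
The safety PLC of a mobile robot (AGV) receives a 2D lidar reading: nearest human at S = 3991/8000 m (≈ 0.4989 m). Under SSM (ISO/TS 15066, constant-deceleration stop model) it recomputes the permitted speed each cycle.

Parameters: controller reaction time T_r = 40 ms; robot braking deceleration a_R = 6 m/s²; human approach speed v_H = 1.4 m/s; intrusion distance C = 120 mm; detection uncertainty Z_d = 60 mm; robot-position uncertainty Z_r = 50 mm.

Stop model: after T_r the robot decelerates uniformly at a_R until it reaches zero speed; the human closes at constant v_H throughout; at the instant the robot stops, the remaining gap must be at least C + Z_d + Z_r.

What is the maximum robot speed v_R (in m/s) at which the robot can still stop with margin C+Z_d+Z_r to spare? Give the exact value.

quadratic (1/12)·v² + (41/150)·v + (-1703/8000) = 0
  disc = (41/150)² − 4·(1/12)·(-1703/8000) = 52441/360000 ; √disc = 229/600
  v_R = (−(41/150) + 229/600) / (2·(1/12)) = 13/20 m/s
check:
stop time T_s = (13/20)/6 = 0.1083 s
robot in T_r: 0.6500·0.0400 = 0.0260 m
robot covers 0.6500·0.1083 − ½·6.0000·0.1083² = 0.0352 m while stopping
human over T_r+T_s: 1.4000·(0.0400+0.1083) = 0.2077 m
residual clearance needed = 0.1200+0.0600+0.0500 = 0.2300 m
sum ≈ 0.0260+0.0352+0.2077+0.2300 ≈ 0.4989 m = S ✓

v_R_max = 13/20 m/s = 0.6500 m/s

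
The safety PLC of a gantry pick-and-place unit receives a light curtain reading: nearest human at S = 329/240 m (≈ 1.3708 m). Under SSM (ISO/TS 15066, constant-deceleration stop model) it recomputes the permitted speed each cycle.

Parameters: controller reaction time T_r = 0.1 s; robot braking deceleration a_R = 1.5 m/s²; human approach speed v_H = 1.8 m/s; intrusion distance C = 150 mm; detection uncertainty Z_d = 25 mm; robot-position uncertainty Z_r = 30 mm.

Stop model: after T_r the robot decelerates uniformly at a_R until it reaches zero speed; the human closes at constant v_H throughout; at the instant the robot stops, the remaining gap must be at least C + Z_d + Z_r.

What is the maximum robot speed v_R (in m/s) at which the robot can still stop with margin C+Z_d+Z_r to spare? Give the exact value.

v_R_max = 13/20 m/s = 0.6500 m/s

at the boundary: (1/3)·v² + (13/10)·v + (-1183/1200) = 0
  disc = (13/10)² − 4·(1/3)·(-1183/1200) = 676/225 ; √disc = 26/15
  v_R = (−(13/10) + 26/15) / (2·(1/3)) = 13/20 m/s
check:
T_s = v_R/a_R = (13/20)/(3/2) = 0.4333 s
robot covers v_R·T_r = 0.6500·0.1000 = 0.0650 m before braking
robot under decel: 0.6500²/(2·1.5000) = 0.1408 m
human closes 1.8000·0.5333 = 0.9600 m
C+Z_d+Z_r = 0.1500+0.0250+0.0300 = 0.2050 m
sum ≈ 0.0650+0.1408+0.9600+0.2050 ≈ 1.3708 m = S ✓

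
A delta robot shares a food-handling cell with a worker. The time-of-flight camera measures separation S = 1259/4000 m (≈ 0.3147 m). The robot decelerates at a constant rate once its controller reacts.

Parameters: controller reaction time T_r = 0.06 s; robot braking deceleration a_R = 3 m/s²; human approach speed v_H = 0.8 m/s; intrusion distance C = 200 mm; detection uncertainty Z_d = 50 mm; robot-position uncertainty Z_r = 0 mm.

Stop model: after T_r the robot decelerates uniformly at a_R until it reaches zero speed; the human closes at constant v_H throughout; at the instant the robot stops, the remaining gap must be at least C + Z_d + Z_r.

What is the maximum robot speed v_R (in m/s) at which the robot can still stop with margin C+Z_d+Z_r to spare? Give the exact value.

quadratic (1/6)·v² + (49/150)·v + (-67/4000) = 0
  disc = (49/150)² − 4·(1/6)·(-67/4000) = 10609/90000 ; √disc = 103/300
  v_R = (−(49/150) + 103/300) / (2·(1/6)) = 1/20 m/s
check:
stop time T_s = (1/20)/3 = 0.0167 s
reaction-phase robot travel = 0.0500·0.0600 = 0.0030 m
robot covers 0.0500·0.0167 − ½·3.0000·0.0167² = 0.0004 m while stopping
human over T_r+T_s: 0.8000·(0.0600+0.0167) = 0.0613 m
margins: 0.2000+0.0500+0.0000 = 0.2500 m
sum ≈ 0.0030+0.0004+0.0613+0.2500 ≈ 0.3147 m = S ✓

v_R_max = 1/20 m/s = 0.0500 m/s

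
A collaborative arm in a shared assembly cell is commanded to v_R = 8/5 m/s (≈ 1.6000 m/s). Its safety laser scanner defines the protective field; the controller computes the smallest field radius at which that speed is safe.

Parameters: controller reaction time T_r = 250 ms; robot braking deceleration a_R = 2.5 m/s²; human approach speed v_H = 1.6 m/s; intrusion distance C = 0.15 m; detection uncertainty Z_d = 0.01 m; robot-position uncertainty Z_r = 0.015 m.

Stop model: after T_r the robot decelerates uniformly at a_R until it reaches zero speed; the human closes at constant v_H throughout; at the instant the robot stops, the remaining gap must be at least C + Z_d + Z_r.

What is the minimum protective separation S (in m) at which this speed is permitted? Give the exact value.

S_min = 2511/1000 m = 2.5110 m

T_s = v_R/a_R = (8/5)/(5/2) = 0.6400 s
reaction-phase robot travel = 1.6000·0.2500 = 0.4000 m
robot under decel: 1.6000²/(2·2.5000) = 0.5120 m
person approaches 1.6000·(0.2500+0.6400) = 1.4240 m
C+Z_d+Z_r = 0.1500+0.0100+0.0150 = 0.1750 m
S_min ≈ 0.4000+0.5120+1.4240+0.1750  ⇒  S_min = 2511/1000 m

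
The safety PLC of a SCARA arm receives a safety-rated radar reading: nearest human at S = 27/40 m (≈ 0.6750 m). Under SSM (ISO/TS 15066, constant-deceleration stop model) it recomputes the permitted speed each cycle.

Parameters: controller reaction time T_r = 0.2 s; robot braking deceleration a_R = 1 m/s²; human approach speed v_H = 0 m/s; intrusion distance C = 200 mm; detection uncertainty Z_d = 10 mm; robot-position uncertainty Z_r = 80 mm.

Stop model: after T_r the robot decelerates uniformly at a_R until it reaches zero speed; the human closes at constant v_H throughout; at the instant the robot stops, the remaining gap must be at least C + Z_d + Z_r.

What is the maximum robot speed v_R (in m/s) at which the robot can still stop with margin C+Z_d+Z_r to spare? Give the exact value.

at the boundary: (1/2)·v² + (1/5)·v + (-77/200) = 0
  disc = (1/5)² − 4·(1/2)·(-77/200) = 81/100 ; √disc = 9/10
  v_R = (−(1/5) + 9/10) / (2·(1/2)) = 7/10 m/s
check:
braking lasts T_s = (7/10)/1 = 0.7000 s
reaction-phase robot travel = 0.7000·0.2000 = 0.1400 m
robot covers 0.7000·0.7000 − ½·1.0000·0.7000² = 0.2450 m while stopping
person approaches 0.0000·(0.2000+0.7000) = 0.0000 m
margins: 0.2000+0.0100+0.0800 = 0.2900 m
sum ≈ 0.1400+0.2450+0.0000+0.2900 ≈ 0.6750 m = S ✓

v_R_max = 7/10 m/s = 0.7000 m/s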